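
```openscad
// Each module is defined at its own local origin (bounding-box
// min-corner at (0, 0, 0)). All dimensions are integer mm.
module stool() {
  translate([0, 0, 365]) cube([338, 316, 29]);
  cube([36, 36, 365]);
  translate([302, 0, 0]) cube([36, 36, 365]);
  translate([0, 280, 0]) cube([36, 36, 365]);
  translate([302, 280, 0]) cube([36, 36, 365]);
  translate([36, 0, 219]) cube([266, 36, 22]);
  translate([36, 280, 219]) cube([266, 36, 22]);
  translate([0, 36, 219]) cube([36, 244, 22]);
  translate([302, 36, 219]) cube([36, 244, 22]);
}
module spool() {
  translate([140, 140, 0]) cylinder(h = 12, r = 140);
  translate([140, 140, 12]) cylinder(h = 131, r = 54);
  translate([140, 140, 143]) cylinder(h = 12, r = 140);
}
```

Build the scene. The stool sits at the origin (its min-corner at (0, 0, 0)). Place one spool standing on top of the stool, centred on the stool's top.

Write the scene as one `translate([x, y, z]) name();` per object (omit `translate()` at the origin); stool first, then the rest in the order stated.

stool();
translate([29, 18, 394]) spool();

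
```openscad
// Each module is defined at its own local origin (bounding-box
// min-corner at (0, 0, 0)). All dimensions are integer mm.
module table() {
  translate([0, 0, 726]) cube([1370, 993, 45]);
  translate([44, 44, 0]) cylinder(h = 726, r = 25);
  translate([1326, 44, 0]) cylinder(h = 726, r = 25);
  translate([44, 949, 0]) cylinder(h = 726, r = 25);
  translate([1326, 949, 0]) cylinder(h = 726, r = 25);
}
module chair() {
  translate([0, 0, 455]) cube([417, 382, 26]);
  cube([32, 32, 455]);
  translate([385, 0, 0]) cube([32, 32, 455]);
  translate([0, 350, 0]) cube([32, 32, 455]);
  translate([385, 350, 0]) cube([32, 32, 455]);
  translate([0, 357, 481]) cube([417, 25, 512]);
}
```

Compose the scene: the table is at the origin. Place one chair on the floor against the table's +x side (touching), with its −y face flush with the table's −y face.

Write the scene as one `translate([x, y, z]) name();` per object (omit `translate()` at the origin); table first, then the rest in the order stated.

table();
translate([1370, 0, 0]) chair();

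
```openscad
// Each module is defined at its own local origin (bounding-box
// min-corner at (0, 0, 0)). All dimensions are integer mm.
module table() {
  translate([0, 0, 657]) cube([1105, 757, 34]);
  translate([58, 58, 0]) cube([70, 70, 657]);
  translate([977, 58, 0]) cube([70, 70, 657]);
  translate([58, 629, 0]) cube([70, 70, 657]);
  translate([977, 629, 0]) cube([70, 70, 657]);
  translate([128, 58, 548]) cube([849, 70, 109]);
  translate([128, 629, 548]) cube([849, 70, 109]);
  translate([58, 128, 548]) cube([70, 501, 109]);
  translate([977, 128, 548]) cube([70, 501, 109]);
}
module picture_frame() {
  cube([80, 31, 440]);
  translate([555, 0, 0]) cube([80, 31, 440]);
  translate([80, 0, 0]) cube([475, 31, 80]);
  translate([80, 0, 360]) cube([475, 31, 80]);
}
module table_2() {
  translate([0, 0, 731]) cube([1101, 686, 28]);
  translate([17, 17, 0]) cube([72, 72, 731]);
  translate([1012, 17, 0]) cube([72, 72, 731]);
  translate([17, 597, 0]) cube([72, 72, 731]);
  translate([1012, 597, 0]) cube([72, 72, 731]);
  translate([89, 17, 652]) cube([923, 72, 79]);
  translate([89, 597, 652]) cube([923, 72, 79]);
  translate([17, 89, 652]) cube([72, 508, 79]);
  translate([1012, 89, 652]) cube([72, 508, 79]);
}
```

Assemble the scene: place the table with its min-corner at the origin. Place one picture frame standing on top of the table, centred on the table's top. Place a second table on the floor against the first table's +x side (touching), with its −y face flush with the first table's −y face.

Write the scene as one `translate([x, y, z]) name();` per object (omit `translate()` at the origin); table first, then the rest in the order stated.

table();
translate([235, 363, 691]) picture_frame();
translate([1105, 0, 0]) table_2();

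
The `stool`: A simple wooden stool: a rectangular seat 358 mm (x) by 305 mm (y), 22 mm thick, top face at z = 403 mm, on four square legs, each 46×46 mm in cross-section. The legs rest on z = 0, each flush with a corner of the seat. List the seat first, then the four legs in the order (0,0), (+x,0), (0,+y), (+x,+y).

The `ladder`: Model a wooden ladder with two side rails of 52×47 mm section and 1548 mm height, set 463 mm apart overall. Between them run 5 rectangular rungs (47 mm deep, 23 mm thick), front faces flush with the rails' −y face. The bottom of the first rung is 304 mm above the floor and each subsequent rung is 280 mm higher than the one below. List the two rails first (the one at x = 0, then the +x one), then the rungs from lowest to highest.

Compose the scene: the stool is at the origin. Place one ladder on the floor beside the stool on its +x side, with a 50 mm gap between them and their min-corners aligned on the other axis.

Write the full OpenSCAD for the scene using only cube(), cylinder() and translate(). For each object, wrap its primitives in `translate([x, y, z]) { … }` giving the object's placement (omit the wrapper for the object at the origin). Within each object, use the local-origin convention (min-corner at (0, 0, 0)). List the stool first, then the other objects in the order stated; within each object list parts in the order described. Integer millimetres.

translate([0, 0, 381]) cube([358, 305, 22]);
cube([46, 46, 381]);
translate([312, 0, 0]) cube([46, 46, 381]);
translate([0, 259, 0]) cube([46, 46, 381]);
translate([312, 259, 0]) cube([46, 46, 381]);
translate([408, 0, 0]) {
  cube([52, 47, 1548]);
  translate([411, 0, 0]) cube([52, 47, 1548]);
  translate([52, 0, 304]) cube([359, 47, 23]);
  translate([52, 0, 584]) cube([359, 47, 23]);
  translate([52, 0, 864]) cube([359, 47, 23]);
  translate([52, 0, 1144]) cube([359, 47, 23]);
  translate([52, 0, 1424]) cube([359, 47, 23]);
}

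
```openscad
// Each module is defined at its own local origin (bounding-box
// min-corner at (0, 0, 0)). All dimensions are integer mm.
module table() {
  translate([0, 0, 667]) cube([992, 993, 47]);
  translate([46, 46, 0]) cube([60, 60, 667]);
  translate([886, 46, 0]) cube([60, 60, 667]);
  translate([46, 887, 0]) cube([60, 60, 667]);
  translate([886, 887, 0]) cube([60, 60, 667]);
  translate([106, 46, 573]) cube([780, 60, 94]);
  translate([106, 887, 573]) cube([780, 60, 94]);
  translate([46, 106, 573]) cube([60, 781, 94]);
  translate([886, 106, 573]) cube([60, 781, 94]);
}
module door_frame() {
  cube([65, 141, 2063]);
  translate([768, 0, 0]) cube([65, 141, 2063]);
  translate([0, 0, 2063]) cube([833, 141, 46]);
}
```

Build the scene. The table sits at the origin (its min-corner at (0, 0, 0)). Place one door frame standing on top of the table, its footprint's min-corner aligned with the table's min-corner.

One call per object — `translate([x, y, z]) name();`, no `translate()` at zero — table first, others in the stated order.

table();
translate([0, 0, 714]) door_frame();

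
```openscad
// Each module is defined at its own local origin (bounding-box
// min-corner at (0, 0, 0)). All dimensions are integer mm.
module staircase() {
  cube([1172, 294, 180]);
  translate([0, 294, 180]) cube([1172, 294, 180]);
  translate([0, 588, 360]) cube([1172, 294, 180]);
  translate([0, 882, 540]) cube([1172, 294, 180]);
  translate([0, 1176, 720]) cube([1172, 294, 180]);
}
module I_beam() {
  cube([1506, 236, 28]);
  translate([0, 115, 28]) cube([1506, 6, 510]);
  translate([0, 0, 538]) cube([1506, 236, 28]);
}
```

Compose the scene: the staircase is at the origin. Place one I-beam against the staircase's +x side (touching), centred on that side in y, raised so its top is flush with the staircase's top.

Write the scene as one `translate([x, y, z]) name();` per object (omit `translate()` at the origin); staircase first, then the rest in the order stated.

staircase();
translate([1172, 617, 334]) I_beam();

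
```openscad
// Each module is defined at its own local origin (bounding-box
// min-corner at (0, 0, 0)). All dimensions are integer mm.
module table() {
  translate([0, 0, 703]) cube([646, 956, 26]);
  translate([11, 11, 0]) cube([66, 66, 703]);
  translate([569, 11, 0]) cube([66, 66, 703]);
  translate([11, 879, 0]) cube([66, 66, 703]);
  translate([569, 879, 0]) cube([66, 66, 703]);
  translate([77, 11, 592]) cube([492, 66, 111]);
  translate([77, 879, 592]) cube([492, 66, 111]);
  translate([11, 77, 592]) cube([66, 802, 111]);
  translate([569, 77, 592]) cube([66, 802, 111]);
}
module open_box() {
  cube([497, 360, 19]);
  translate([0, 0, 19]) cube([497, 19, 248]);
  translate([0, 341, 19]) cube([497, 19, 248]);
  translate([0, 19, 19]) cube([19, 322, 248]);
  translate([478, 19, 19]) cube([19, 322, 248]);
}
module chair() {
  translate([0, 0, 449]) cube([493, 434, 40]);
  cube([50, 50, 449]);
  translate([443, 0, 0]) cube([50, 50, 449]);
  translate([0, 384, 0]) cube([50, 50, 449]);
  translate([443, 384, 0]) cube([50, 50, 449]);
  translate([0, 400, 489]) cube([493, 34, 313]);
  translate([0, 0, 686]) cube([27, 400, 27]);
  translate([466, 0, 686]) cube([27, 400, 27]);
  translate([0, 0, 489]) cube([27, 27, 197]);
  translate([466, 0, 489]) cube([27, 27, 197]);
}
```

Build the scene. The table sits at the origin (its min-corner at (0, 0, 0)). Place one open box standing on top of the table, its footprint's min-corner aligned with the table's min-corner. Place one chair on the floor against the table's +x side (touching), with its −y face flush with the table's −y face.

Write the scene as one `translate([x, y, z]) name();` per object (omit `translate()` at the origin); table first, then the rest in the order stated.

table();
translate([0, 0, 729]) open_box();
translate([646, 0, 0]) chair();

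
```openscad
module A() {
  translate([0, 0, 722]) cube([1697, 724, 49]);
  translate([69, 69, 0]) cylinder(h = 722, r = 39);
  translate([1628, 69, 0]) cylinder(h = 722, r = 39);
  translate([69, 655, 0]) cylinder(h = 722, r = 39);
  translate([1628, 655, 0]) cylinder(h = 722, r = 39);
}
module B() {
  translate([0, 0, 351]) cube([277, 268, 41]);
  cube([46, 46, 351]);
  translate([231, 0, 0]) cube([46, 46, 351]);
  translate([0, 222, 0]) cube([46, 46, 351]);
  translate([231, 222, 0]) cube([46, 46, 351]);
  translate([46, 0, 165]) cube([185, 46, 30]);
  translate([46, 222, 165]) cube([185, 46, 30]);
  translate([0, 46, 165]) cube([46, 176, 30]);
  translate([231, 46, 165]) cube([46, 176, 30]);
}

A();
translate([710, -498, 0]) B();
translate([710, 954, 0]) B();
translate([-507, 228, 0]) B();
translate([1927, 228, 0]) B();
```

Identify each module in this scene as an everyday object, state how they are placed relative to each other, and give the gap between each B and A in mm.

A is a table. B is a stool. Four stools sit around the table at the −y, +y, −x, +x sides. The gap between each stool and the table is 230 mm.

Each stool's nearest face is 230 mm from the table's bounding box.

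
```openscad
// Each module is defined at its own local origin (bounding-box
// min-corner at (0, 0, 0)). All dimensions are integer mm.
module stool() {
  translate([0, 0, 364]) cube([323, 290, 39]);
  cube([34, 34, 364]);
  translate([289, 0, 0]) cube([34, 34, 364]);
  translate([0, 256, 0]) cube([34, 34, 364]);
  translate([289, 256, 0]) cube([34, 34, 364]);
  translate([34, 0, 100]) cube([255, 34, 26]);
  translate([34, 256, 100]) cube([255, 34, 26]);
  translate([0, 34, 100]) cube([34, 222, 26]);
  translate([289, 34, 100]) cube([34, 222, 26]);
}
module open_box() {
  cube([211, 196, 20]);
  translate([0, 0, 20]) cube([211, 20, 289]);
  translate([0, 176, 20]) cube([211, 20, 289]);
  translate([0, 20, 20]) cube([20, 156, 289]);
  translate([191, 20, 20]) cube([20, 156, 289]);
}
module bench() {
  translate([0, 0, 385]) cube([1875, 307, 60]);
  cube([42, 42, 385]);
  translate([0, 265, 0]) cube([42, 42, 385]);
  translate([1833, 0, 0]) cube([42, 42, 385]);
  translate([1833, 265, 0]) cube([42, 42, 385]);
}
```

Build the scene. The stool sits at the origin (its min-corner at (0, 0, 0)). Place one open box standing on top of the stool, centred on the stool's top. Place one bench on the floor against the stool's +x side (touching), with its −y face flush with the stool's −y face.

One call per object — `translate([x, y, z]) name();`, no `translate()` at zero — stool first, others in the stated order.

stool();
translate([56, 47, 403]) open_box();
translate([323, 0, 0]) bench();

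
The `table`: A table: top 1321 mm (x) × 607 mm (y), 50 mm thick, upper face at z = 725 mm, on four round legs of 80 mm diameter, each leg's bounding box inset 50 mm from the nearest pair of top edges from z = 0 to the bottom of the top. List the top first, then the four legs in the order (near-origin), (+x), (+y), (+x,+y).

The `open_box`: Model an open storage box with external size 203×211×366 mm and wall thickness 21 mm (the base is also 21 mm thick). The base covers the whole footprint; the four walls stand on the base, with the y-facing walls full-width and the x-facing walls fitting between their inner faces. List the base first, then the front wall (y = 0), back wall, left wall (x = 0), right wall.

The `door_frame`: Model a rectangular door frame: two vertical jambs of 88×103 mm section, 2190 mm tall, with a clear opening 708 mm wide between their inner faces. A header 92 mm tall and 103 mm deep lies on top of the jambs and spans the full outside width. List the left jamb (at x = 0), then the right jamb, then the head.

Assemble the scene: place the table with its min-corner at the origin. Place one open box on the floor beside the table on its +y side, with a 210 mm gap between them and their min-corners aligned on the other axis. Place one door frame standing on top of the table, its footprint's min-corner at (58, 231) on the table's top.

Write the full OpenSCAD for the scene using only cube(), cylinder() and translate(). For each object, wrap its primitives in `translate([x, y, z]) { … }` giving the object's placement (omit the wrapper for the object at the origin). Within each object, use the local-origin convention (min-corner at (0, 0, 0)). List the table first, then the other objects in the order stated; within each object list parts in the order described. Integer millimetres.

translate([0, 0, 675]) cube([1321, 607, 50]);
translate([90, 90, 0]) cylinder(h = 675, r = 40);
translate([1231, 90, 0]) cylinder(h = 675, r = 40);
translate([90, 517, 0]) cylinder(h = 675, r = 40);
translate([1231, 517, 0]) cylinder(h = 675, r = 40);
translate([0, 817, 0]) {
  cube([203, 211, 21]);
  translate([0, 0, 21]) cube([203, 21, 345]);
  translate([0, 190, 21]) cube([203, 21, 345]);
  translate([0, 21, 21]) cube([21, 169, 345]);
  translate([182, 21, 21]) cube([21, 169, 345]);
}
translate([58, 231, 725]) {
  cube([88, 103, 2190]);
  translate([796, 0, 0]) cube([88, 103, 2190]);
  translate([0, 0, 2190]) cube([884, 103, 92]);
}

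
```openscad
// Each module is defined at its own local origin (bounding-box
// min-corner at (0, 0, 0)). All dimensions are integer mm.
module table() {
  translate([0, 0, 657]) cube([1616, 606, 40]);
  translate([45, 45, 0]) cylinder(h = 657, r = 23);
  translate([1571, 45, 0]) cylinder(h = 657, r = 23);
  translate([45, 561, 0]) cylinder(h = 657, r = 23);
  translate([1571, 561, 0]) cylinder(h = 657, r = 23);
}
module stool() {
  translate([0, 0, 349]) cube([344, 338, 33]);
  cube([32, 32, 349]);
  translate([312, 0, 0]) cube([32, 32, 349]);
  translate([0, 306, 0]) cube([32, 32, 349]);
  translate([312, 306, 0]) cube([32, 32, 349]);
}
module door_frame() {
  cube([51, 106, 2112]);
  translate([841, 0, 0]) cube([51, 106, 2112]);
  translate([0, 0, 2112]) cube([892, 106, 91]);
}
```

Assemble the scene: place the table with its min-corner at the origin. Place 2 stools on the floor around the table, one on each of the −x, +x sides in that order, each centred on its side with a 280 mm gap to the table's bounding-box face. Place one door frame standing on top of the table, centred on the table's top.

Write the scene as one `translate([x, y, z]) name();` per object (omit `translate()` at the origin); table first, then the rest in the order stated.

table();
translate([-624, 134, 0]) stool();
translate([1896, 134, 0]) stool();
translate([362, 250, 697]) door_frame();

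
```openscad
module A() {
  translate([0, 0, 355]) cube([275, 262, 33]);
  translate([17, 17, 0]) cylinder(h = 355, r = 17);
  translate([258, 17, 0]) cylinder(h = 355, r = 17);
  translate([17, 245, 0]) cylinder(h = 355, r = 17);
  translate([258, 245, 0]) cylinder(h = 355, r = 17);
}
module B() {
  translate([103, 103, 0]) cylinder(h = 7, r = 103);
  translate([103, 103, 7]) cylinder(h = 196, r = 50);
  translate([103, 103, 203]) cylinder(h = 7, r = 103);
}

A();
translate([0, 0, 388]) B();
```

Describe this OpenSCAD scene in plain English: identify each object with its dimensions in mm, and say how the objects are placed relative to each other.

A is a four-legged stool. The seat is 275×262 mm, 33 mm thick, top at z = 388 mm. It stands on four round legs, each 34 mm in diameter, from z = 0 to the seat underside, each leg's axis is inset half a diameter from the nearest pair of seat edges (so the leg's bounding box is flush with the corner).

B is a spool: two coaxial disc flanges of radius 103 mm and thickness 7 mm, joined by a core cylinder of radius 50 mm and height 196 mm. The lower flange rests on z = 0 and the three cylinders share a vertical axis.

The spool is on top of the stool.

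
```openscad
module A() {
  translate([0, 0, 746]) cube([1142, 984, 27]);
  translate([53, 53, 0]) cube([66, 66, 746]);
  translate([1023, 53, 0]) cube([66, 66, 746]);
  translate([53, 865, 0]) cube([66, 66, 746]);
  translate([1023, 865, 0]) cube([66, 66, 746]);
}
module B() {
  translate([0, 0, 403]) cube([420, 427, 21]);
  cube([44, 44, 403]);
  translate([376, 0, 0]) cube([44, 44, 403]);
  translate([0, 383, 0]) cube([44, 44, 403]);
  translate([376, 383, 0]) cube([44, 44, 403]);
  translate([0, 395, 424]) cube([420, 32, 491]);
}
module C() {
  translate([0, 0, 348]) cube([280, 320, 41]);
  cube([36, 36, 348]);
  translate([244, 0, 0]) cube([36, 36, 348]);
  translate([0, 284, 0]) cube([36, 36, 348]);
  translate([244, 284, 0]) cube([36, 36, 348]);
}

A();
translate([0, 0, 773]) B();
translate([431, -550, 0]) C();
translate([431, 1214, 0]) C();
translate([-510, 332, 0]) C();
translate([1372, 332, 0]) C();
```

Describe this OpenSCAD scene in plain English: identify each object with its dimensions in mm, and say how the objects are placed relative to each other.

A is a table with a 1142×984 mm rectangular top, 27 mm thick, top surface at z = 773 mm, supported by four 66×66 mm square legs, each inset 53 mm from the nearest pair of top edges, running from the floor.

B is a chair: 420×427 mm seat, 21 mm thick, top at z = 424 mm, on four 44 mm square corner legs flush with the seat edges. A 32 mm thick backrest slab spans the full seat width, extending 491 mm above the seat top, its back face flush with the seat's +y edge.

C is a four-legged stool. The seat is a 280×320×41 mm slab whose top surface is at z = 389 mm; four square legs, each 36×36 mm in cross-section, run from the floor (z = 0) to the underside of the seat, each flush with a corner of the seat.

The chair is on top of the table. Four stools sit around the table at the −y, +y, −x, +x sides.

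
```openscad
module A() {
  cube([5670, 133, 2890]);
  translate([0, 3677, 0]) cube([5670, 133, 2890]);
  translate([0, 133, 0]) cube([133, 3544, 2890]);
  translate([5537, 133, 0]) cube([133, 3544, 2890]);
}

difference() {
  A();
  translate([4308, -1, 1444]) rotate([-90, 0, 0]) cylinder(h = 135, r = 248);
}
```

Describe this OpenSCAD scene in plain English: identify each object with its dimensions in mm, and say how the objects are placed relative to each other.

A is the wall frame of a small rectangular building: four walls, each 2890 mm tall and 133 mm thick, enclosing a footprint 5670 mm (x) by 3810 mm (y) outside-to-outside, with no floor or roof. The front and back walls (the −y and +y sides) span the full width; the two side walls fit between them.

The house frame has a circular hole of radius 248 mm through its front wall, centred at (x = 4308, z = 1444).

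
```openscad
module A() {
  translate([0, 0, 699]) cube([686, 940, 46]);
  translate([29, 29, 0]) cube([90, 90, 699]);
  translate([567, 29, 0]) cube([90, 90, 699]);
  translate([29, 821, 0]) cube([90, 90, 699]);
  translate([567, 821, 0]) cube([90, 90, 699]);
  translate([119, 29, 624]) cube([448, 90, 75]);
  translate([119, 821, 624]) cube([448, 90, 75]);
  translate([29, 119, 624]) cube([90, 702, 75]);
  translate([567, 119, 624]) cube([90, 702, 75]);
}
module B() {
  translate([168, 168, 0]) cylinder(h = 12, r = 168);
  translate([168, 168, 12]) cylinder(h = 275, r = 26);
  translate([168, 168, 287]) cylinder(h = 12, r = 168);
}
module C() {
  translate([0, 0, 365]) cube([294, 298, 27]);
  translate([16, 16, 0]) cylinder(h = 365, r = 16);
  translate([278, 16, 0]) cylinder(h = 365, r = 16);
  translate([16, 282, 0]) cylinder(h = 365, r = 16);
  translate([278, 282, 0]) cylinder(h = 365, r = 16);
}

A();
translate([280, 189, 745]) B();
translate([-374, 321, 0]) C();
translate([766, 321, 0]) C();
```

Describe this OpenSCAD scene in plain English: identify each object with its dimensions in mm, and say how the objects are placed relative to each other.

A is a table: top 686 mm (x) × 940 mm (y), 46 mm thick, upper face at z = 745 mm, on four 90×90 mm square legs, each inset 29 mm from the nearest pair of top edges, running from z = 0 to the bottom of the top. Four apron rails, 90 mm thick and 75 mm tall, run between adjacent legs with their top edges flush with the underside of the top and their outer faces flush with the legs' outer faces.

B is a spool: two coaxial disc flanges of radius 168 mm and thickness 12 mm, joined by a core cylinder of radius 26 mm and height 275 mm. The lower flange rests on z = 0 and the three cylinders share a vertical axis.

C is a four-legged stool. The seat is 294×298 mm, 27 mm thick, top at z = 392 mm. It stands on four round legs, each 32 mm in diameter, from z = 0 to the seat underside, each leg's axis is inset half a diameter from the nearest pair of seat edges (so the leg's bounding box is flush with the corner).

The spool is on top of the table. Two stools sit around the table at the −x, +x sides.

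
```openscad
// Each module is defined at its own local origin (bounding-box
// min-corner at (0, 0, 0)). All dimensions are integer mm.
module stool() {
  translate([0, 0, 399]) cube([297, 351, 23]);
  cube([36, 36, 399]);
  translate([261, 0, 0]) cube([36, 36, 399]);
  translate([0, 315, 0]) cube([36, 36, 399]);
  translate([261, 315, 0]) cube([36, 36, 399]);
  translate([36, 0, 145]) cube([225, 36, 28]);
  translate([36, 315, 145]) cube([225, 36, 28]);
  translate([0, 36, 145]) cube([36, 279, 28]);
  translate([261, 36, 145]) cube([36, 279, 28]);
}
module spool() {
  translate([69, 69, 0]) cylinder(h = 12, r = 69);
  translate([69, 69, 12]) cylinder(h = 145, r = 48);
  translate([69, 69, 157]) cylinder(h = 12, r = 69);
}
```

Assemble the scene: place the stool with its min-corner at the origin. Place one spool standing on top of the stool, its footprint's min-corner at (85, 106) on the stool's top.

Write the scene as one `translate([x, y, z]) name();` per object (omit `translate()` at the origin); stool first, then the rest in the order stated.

stool();
translate([85, 106, 422]) spool();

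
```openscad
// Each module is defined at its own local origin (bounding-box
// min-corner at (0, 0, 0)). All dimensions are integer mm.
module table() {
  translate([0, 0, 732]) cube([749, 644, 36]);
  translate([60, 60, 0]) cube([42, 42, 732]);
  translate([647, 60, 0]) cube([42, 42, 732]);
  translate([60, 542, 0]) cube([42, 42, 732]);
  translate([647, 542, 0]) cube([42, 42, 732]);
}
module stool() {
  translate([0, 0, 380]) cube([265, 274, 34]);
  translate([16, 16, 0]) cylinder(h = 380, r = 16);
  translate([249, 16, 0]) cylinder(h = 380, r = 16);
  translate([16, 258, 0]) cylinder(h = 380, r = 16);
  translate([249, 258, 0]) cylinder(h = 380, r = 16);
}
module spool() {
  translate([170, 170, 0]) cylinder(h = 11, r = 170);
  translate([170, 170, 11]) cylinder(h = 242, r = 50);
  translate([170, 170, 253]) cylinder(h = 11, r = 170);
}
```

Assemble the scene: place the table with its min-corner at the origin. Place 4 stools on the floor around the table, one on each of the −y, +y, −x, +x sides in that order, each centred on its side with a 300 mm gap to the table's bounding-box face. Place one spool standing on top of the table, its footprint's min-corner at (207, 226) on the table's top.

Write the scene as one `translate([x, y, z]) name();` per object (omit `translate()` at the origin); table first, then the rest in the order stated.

table();
translate([242, -574, 0]) stool();
translate([242, 944, 0]) stool();
translate([-565, 185, 0]) stool();
translate([1049, 185, 0]) stool();
translate([207, 226, 768]) spool();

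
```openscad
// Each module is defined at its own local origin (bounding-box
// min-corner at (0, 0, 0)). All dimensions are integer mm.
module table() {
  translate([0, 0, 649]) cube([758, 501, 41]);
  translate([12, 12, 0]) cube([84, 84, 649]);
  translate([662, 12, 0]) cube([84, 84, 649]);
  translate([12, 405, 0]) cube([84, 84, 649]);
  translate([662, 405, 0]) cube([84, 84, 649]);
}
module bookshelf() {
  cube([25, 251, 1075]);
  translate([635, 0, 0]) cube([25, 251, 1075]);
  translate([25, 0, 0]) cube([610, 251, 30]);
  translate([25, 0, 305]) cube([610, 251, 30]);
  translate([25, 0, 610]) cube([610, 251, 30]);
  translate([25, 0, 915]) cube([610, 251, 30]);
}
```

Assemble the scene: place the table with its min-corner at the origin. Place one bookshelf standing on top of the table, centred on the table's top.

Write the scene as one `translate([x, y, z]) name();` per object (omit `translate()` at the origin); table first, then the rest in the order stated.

table();
translate([49, 125, 690]) bookshelf();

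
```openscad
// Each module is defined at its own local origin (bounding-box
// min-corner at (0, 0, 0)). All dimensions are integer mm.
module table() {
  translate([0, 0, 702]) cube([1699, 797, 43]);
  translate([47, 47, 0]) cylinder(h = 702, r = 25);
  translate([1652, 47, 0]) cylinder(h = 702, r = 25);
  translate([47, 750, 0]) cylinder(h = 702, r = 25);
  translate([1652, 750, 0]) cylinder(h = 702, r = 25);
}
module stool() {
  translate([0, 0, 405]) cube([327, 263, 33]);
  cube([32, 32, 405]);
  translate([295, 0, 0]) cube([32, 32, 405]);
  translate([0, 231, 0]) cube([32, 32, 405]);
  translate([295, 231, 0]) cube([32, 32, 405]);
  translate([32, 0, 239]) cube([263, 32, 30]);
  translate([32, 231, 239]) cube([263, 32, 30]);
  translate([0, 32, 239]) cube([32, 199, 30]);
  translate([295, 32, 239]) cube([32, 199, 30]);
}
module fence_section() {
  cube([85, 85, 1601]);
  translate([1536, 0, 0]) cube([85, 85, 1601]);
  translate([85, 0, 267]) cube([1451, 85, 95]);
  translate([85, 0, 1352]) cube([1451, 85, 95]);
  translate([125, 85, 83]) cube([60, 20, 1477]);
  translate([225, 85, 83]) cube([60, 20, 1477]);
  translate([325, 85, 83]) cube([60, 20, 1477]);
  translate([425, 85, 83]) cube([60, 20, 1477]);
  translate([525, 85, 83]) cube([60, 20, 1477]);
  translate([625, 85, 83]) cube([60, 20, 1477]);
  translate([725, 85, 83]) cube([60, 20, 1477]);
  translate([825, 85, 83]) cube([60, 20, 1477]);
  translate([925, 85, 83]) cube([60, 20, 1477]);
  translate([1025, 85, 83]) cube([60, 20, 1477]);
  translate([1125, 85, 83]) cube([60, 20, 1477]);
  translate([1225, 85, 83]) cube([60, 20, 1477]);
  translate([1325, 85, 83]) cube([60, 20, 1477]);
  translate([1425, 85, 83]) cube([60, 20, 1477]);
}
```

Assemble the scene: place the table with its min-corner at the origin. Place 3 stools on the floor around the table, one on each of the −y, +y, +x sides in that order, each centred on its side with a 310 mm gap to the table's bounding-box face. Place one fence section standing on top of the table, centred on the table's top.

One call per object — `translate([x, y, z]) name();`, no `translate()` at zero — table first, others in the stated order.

table();
translate([686, -573, 0]) stool();
translate([686, 1107, 0]) stool();
translate([2009, 267, 0]) stool();
translate([39, 346, 745]) fence_section();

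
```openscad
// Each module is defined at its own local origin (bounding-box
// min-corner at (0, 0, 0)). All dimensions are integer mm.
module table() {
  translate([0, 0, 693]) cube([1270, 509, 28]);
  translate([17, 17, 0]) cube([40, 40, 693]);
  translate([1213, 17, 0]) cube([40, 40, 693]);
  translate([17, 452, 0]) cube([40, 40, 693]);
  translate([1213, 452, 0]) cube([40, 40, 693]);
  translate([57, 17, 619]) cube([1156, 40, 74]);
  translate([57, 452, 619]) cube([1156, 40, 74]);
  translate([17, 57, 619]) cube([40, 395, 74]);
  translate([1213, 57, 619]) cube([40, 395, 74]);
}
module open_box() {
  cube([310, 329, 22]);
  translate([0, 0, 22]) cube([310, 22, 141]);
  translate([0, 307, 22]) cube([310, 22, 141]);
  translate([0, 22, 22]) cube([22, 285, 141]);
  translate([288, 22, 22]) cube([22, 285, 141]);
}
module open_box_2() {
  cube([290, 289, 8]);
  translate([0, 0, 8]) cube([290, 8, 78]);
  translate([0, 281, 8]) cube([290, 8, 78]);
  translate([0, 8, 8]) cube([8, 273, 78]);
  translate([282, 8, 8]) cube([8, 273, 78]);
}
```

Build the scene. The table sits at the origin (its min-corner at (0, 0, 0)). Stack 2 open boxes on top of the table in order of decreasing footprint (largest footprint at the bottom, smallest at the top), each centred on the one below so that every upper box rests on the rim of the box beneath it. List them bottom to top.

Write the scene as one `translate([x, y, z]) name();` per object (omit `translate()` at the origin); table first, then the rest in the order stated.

table();
translate([480, 90, 721]) open_box();
translate([490, 110, 884]) open_box_2();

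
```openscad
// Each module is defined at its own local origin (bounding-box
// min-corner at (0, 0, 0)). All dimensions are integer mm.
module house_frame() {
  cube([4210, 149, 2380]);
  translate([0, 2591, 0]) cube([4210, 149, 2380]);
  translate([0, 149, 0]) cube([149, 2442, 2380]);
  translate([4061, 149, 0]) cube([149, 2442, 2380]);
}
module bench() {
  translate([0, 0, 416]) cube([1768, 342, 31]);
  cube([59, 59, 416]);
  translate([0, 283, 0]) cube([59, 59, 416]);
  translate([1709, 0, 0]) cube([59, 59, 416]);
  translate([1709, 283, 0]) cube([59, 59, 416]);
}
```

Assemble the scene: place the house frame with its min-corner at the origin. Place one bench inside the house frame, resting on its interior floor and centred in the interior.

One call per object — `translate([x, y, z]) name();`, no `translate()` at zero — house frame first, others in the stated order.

house_frame();
translate([1221, 1199, 0]) bench();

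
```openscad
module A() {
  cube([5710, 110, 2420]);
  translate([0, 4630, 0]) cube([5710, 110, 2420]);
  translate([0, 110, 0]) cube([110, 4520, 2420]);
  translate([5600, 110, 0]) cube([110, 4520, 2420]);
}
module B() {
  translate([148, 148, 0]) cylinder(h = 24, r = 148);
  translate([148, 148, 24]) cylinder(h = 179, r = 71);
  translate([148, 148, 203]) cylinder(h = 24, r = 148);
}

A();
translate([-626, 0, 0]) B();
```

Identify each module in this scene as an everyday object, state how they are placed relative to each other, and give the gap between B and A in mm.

A is a house frame. B is a spool. The spool is on the floor beside the house frame on its −x side. The gap between the spool and the house frame is 330 mm.

The spool's nearest face is 330 mm from the house frame's −x face.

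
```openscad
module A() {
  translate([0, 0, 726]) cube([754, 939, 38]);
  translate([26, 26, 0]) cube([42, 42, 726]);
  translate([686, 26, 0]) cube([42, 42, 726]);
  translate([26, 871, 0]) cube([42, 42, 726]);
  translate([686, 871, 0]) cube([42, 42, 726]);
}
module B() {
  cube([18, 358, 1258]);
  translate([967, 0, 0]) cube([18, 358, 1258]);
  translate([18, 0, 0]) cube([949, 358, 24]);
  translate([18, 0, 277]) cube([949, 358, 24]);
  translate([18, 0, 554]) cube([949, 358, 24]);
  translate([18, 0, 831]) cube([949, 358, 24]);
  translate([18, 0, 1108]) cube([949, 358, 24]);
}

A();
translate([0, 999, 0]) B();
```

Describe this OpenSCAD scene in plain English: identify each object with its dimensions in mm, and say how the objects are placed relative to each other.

A is a table with a 754×939 mm rectangular top, 38 mm thick, top surface at z = 764 mm, supported by four 42×42 mm square legs, each inset 26 mm from the nearest pair of top edges, running from the floor.

B is an open bookshelf. Two side panels, each 18 mm thick, 358 mm deep and 1258 mm tall, stand 985 mm apart (outside-to-outside). Between them sit 5 shelves, each 24 mm thick and 358 mm deep, spanning the full gap between the sides. The bottom shelf rests on the floor (its underside at z = 0) and the clear gap between one shelf's top and the next shelf's underside is 253 mm.

The bookshelf is on the floor beside the table on its +y side.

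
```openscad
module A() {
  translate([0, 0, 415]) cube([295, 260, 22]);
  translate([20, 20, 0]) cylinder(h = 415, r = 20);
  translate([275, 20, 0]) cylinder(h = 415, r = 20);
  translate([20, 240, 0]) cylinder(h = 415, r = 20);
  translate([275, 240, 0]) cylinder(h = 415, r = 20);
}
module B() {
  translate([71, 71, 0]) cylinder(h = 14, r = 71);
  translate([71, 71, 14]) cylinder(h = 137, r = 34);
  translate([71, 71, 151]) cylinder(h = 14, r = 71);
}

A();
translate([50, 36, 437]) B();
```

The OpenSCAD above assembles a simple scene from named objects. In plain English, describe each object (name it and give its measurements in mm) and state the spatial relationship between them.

A is a simple wooden stool: a rectangular seat 295 mm (x) by 260 mm (y), 22 mm thick, top face at z = 437 mm, on four round legs, each 40 mm in diameter. The legs rest on z = 0, each leg's axis is inset half a diameter from the nearest pair of seat edges (so the leg's bounding box is flush with the corner).

B is a spool: two coaxial disc flanges of radius 71 mm and thickness 14 mm, joined by a core cylinder of radius 34 mm and height 137 mm. The lower flange rests on z = 0 and the three cylinders share a vertical axis.

The spool is on top of the stool.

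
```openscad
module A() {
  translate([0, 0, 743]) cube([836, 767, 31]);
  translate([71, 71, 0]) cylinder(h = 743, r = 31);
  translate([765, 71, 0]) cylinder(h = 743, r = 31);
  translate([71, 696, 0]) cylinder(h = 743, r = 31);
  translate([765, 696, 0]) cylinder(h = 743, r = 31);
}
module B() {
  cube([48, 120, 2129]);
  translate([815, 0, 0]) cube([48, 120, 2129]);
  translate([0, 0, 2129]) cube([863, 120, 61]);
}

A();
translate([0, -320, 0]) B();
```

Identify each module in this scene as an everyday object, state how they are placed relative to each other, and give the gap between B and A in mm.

A is a table. B is a door frame. The door frame is on the floor beside the table on its −y side. The gap between the door frame and the table is 200 mm.

The door frame's nearest face is 200 mm from the table's −y face.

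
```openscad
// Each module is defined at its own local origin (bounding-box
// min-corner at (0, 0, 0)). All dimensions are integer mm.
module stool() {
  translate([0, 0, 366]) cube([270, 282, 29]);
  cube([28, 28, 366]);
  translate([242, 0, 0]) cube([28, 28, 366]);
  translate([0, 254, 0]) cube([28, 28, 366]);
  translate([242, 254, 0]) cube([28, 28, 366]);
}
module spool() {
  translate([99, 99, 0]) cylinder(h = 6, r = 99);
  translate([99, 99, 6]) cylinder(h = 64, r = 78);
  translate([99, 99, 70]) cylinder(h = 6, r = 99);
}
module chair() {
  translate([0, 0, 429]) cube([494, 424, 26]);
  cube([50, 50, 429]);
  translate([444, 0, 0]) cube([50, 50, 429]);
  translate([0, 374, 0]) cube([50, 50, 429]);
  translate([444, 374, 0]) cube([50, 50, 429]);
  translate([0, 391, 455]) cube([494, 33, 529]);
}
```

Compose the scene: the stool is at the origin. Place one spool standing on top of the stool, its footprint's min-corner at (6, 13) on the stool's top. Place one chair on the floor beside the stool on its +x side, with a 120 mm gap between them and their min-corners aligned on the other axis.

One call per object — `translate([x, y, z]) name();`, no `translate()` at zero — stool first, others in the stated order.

stool();
translate([6, 13, 395]) spool();
translate([390, 0, 0]) chair();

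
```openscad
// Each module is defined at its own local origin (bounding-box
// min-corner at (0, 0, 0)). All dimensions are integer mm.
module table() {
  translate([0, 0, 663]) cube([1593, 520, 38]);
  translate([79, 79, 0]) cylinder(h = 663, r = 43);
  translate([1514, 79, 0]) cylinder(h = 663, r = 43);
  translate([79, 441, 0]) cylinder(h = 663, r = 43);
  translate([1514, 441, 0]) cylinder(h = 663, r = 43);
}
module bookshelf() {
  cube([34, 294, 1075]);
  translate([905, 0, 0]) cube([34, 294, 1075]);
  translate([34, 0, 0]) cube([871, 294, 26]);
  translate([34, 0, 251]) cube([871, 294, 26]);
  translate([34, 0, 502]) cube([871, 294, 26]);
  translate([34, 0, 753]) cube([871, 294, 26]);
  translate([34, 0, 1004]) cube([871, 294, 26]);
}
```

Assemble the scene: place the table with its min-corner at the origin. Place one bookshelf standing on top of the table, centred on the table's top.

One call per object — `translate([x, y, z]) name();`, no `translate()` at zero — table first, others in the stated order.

table();
translate([327, 113, 701]) bookshelf();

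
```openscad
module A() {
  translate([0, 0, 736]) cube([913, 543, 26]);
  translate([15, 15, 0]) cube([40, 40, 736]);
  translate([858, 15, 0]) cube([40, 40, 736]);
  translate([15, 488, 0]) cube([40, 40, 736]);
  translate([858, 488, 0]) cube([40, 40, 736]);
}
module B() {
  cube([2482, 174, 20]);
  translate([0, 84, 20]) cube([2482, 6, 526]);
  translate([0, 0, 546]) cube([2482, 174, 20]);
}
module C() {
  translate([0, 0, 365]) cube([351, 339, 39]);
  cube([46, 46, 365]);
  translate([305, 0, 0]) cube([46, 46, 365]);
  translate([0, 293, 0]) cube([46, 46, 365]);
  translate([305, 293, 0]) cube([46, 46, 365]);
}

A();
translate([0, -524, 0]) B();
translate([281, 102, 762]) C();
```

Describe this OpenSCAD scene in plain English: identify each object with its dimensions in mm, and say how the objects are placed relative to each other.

A is a rectangular dining table. The top is 913×543×26 mm with its upper surface at z = 762 mm. It stands on four 40×40 mm square legs, each inset 15 mm from the nearest pair of top edges, running from the floor to the underside of the top.

B is an I-beam lying along x, 2482 mm long. Overall section height 566 mm. Two flanges 174 mm wide (y) and 20 mm thick, one on the floor and one at the top; a web 6 mm thick runs between them, centred on the flange width.

C is a simple wooden stool: a rectangular seat 351 mm (x) by 339 mm (y), 39 mm thick, top face at z = 404 mm, on four square legs, each 46×46 mm in cross-section. The legs rest on z = 0, each flush with a corner of the seat.

The I-beam is on the floor beside the table on its −y side. The stool is on top of the table, centred.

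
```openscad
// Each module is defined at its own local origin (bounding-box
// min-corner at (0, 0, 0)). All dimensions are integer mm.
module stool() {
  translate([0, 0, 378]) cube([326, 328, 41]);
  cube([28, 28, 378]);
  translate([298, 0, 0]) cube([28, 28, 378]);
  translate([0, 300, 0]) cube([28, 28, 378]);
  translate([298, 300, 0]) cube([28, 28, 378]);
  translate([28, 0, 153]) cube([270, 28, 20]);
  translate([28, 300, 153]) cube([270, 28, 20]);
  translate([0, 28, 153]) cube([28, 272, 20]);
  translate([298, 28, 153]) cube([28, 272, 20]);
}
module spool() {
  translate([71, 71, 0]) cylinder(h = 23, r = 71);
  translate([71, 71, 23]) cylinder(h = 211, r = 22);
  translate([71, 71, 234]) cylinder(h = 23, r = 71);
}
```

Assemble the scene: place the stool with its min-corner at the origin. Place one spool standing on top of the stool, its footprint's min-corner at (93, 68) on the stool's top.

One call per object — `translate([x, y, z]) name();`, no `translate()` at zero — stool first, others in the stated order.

stool();
translate([93, 68, 419]) spool();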